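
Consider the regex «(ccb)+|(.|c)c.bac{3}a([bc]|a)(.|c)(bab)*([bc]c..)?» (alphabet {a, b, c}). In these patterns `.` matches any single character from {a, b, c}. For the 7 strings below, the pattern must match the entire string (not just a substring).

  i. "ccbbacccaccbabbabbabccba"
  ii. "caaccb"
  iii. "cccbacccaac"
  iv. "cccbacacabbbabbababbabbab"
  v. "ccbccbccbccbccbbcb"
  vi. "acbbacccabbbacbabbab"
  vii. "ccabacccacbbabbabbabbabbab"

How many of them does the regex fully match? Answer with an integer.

3

i → match
ii → no match
iii → match
iv → no match
v → no match
vi → no match
vii → match
Total matched: 3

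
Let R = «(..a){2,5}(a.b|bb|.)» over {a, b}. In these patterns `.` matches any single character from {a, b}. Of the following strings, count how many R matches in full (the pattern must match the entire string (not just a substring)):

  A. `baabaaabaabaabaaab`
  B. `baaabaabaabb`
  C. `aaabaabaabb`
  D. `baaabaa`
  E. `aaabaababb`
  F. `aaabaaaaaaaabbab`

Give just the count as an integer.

A → match
B → match
C → match
D → match
E → no match
F → match
Total matched: 5

5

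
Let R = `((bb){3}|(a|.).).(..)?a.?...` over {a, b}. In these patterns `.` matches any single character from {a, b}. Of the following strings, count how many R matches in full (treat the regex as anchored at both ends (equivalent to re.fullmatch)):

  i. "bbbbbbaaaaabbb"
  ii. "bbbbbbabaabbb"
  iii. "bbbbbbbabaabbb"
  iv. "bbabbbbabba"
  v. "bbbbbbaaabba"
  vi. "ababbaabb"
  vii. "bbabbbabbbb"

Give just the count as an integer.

5

i → match
ii → match
iii → match
iv → no match
v → match
vi → match
vii → no match
Total matched: 5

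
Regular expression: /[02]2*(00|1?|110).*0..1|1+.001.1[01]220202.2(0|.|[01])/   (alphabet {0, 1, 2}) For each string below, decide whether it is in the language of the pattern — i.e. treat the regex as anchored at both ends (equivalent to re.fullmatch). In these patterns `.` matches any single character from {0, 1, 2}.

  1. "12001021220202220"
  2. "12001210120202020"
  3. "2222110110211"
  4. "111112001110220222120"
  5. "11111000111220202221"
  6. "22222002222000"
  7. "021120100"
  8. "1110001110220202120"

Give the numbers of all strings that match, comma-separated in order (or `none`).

1 → no match
2 → no match
3 → match
4 → no match
5 → no match
6 → no match
7. "021120100" → no match
8 → match

3, 8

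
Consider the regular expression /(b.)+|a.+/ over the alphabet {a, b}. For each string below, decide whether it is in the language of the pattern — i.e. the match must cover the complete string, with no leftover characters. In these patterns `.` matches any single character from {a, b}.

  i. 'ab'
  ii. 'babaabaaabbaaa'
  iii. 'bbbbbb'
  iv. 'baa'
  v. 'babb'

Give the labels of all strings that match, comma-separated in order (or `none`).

i → match
ii → no match
iii → match
iv → no match
v → match

i, iii, v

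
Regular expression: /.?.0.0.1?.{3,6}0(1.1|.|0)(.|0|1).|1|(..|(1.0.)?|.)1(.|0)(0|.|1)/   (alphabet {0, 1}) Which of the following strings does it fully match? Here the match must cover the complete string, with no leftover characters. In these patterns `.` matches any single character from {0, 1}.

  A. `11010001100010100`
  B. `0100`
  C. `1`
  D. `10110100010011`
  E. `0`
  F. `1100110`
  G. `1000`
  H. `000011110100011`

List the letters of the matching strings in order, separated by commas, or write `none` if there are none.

A, B, C, F, H

A → match
B → match
C → match
D → no match
E → no match
F → match
G → no match
H → match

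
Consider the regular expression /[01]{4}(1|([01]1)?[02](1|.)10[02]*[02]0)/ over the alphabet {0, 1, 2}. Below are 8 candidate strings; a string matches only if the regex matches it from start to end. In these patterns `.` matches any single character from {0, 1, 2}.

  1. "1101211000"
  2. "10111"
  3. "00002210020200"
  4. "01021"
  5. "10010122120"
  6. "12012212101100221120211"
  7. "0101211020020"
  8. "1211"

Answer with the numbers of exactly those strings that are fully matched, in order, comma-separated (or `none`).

1, 2, 3, 7

1. "1101211000" → match
2. "10111" → match
3 → match
4. "01021" → no match
5. "10010122120" → no match
6 → no match
7 → match
8. "1211" → no match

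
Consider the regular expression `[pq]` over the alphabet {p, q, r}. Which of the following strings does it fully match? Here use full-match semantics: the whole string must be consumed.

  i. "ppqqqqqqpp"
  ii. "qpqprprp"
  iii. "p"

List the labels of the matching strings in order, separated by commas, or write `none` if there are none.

iii

i. "ppqqqqqqpp" → no match
ii. "qpqprprp" → no match
iii. "p" → match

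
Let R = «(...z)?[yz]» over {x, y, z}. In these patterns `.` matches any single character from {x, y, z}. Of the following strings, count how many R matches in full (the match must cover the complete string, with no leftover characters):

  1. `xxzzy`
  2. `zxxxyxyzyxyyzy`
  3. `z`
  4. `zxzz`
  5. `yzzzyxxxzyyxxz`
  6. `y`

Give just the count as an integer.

3

1 → match
2 → no match
3 → match
4 → no match
5 → no match
6 → match
Total matched: 3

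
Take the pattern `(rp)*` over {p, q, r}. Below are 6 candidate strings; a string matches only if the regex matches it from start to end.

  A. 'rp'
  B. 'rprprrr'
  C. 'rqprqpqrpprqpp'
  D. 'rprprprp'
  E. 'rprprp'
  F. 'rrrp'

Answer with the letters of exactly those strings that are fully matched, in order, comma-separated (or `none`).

A → match
B → no match
C → no match
D → match
E → match
F → no match

A, D, E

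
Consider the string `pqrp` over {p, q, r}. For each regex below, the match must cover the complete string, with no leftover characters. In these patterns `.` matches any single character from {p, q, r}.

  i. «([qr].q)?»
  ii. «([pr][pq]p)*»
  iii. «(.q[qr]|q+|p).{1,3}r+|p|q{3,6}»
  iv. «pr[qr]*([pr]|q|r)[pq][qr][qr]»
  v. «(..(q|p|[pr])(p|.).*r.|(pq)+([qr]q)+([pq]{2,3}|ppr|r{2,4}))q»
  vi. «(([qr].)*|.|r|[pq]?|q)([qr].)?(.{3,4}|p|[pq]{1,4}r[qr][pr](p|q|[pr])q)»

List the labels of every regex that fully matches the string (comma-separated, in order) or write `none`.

i → no match
ii → no match
iii → no match
iv → no match — must start with `pr`
v → no match — must end with `q`
vi → match

vi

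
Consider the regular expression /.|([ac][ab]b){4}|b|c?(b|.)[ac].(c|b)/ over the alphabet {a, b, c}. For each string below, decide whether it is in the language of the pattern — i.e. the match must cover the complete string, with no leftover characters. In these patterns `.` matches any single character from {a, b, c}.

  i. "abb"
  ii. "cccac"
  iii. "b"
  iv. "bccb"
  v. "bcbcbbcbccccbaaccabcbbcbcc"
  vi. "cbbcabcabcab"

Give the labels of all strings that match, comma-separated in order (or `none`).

ii, iii, iv, vi

i. "abb" → no match
ii. "cccac" → match
iii. "b" → match
iv. "bccb" → match
v → no match
vi. "cbbcabcabcab" → match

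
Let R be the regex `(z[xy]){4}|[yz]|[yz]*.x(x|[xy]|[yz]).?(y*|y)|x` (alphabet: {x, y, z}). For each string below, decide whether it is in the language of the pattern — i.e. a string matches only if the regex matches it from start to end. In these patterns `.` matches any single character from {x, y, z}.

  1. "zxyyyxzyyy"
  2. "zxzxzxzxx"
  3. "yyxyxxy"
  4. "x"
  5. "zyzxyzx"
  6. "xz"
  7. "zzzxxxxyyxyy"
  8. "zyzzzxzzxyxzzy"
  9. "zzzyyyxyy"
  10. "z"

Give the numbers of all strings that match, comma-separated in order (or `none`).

1 → no match
2 → no match
3 → no match
4 → match
5 → no match
6 → no match
7 → no match
8 → no match
9 → match
10 → match

4, 9, 10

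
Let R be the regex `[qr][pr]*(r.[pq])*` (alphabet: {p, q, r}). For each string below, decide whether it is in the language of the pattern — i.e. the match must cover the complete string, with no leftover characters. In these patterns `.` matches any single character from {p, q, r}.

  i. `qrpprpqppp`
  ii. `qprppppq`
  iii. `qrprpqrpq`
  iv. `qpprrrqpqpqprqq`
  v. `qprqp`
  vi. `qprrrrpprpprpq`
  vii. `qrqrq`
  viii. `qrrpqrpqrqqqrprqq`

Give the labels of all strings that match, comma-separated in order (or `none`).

iii, v, vi

i → no match
ii → no match
iii → match
iv → no match
v → match
vi → match
vii → no match
viii → no match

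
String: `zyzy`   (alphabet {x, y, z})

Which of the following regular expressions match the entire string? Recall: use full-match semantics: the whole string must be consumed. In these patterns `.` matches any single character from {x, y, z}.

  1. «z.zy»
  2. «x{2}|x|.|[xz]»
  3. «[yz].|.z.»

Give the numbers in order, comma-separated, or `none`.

1

1 → match
2 → no match
3 → no match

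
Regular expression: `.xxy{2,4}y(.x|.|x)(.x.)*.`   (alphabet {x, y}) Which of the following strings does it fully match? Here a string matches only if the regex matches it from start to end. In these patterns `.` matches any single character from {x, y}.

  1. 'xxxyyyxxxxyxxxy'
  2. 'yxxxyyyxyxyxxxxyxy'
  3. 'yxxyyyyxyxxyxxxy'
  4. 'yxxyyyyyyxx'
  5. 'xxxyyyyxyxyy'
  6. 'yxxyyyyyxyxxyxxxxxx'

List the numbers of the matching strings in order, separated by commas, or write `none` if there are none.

1, 4, 5, 6

1 → match
2 → no match
3 → no match
4 → match
5 → match
6 → match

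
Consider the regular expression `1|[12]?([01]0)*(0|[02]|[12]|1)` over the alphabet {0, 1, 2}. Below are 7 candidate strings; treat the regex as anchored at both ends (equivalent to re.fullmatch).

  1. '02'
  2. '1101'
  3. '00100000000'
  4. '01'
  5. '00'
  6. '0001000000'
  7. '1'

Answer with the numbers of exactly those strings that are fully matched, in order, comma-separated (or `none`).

2, 3, 7

1 → no match
2 → match
3 → match
4 → no match
5 → no match
6 → no match
7 → match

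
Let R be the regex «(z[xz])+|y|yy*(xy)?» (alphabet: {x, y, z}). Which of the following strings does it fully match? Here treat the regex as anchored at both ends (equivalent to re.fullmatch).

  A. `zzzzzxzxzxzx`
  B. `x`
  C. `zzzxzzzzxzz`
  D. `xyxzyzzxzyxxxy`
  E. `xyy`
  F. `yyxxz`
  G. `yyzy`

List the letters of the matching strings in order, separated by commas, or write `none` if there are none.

A

A → match
B → no match
C → no match
D → no match
E → no match
F → no match
G → no match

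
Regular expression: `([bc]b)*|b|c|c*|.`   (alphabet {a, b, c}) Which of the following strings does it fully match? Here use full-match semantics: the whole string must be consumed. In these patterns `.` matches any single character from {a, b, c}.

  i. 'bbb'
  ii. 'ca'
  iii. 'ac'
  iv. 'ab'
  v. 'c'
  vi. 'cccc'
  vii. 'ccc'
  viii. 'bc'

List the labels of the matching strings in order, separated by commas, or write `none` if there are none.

v, vi, vii

i. 'bbb' → no match
ii. 'ca' → no match
iii. 'ac' → no match
iv. 'ab' → no match
v. 'c' → match
vi. 'cccc' → match
vii. 'ccc' → match
viii. 'bc' → no match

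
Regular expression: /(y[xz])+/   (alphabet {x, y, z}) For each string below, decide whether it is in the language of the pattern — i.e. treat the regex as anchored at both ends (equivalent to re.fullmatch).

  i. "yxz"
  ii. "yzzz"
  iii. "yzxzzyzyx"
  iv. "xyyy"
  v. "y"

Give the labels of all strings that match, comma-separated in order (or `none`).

i → no match
ii → no match
iii → no match
iv → no match — must start with "y"
v → no match

none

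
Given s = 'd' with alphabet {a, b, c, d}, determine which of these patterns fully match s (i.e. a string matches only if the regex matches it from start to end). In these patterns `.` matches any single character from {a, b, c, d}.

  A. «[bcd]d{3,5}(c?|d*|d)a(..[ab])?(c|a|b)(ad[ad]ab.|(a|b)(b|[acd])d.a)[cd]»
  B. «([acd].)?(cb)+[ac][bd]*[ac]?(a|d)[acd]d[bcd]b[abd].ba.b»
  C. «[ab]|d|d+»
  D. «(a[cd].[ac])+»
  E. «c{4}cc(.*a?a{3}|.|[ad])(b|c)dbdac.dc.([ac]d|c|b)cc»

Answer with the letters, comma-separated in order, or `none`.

C

A → no match
B → no match — must end with 'b'
C → match
D → no match — must start with 'a'
E → no match — must start with 'c'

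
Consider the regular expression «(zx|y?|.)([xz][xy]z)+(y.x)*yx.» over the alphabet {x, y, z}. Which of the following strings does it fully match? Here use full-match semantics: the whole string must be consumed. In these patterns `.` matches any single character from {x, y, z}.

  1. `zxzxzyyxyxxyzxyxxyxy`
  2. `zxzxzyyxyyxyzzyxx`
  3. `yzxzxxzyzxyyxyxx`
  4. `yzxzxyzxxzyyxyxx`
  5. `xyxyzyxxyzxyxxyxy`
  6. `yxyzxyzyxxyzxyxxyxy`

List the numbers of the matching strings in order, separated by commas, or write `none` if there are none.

1 → match
2 → no match
3 → match
4 → match
5 → no match
6 → match

1, 3, 4, 6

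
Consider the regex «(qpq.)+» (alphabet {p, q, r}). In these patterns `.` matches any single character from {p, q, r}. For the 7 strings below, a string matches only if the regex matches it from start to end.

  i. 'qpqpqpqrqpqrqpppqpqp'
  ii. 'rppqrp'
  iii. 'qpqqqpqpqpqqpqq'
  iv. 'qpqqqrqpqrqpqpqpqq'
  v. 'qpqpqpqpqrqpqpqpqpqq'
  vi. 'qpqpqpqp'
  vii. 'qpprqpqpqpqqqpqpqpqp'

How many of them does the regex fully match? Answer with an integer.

i → no match
ii. 'rppqrp' → no match — must start with 'qpq'
iii → no match
iv → no match
v → no match
vi. 'qpqpqpqp' → match
vii → no match — must start with 'qpq'
Total matched: 1

1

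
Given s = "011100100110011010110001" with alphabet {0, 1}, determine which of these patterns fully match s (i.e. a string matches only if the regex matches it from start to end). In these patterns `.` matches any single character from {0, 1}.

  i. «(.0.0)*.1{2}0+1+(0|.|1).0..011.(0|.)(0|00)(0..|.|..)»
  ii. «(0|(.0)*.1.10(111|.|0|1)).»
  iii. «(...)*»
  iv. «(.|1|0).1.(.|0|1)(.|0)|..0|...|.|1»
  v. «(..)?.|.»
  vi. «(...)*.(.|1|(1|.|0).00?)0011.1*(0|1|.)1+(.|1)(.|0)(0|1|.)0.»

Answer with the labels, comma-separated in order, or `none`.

i → no match
ii → no match
iii → match
iv → no match
v → no match
vi → match

iii, vi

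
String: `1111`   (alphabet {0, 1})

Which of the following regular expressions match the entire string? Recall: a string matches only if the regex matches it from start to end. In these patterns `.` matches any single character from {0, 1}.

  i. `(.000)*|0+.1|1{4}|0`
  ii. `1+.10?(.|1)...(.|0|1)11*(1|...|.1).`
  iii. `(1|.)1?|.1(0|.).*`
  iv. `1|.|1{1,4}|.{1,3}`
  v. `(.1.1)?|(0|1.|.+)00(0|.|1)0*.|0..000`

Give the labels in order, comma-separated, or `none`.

i, iii, iv, v

i → match
ii → no match
iii → match
iv → match
v → match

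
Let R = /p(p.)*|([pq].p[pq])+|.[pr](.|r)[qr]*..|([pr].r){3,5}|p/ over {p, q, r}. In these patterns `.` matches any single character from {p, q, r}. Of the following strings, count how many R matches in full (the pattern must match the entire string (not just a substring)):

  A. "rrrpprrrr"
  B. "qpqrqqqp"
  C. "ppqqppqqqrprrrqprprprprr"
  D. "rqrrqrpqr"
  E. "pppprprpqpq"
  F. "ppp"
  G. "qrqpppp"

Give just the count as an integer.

5

A. "rrrpprrrr" → match
B. "qpqrqqqp" → match
C → no match
D. "rqrrqrpqr" → match
E. "pppprprpqpq" → match
F. "ppp" → match
G. "qrqpppp" → no match
Total matched: 5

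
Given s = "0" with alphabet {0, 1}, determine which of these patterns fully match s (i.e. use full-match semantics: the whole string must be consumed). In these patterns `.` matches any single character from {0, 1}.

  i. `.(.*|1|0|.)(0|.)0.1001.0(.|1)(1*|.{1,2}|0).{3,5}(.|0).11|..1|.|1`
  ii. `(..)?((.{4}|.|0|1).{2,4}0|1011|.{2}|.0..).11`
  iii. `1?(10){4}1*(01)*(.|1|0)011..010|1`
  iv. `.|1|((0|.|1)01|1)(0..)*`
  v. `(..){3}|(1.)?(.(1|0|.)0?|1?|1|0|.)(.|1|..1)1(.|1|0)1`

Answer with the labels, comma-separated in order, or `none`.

i → match
ii → no match — must end with "11"
iii → no match
iv → match
v → no match

i, iv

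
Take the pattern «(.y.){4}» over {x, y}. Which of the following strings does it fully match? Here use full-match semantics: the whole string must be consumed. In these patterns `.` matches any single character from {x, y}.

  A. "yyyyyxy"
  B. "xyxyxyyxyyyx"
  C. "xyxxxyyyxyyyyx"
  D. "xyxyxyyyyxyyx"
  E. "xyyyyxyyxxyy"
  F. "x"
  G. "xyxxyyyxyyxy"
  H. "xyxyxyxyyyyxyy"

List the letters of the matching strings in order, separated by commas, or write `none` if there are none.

E

A. "yyyyyxy" → no match
B. "xyxyxyyxyyyx" → no match
C → no match
D → no match
E. "xyyyyxyyxxyy" → match
F. "x" → no match
G. "xyxxyyyxyyxy" → no match
H → no match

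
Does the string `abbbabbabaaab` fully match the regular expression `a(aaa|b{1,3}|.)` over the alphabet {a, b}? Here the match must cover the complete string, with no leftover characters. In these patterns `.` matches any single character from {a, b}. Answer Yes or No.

No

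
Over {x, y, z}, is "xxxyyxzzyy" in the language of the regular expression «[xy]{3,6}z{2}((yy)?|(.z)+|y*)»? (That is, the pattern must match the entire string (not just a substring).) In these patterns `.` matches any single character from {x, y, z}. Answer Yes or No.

Yes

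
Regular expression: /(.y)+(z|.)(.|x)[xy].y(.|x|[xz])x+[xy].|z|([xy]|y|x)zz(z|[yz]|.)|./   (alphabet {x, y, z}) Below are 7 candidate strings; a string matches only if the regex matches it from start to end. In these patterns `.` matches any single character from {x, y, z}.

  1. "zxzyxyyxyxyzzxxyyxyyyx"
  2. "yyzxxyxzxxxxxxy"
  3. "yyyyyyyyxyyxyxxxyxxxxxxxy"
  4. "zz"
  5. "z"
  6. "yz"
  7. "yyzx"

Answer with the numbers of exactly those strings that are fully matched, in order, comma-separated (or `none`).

5

1 → no match
2 → no match
3 → no match
4 → no match
5 → match
6 → no match
7 → no match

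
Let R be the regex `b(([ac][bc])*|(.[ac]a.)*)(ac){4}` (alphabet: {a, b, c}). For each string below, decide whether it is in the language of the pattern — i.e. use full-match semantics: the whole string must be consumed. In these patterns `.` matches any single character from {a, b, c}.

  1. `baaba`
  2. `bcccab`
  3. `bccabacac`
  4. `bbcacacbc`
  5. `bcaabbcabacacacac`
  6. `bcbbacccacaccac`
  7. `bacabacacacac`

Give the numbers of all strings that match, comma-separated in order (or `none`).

5, 7

1 → no match — must end with `ac`
2 → no match — must end with `ac`
3 → no match
4 → no match — must end with `ac`
5 → match
6 → no match
7 → match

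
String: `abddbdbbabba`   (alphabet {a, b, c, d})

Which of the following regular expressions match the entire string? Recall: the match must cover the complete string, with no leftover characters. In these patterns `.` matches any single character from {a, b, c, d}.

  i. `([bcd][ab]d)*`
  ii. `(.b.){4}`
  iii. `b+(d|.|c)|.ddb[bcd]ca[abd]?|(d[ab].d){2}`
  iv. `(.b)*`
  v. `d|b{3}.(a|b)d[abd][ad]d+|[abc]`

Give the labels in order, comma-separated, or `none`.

i → no match
ii → match
iii → no match
iv → no match
v → no match

ii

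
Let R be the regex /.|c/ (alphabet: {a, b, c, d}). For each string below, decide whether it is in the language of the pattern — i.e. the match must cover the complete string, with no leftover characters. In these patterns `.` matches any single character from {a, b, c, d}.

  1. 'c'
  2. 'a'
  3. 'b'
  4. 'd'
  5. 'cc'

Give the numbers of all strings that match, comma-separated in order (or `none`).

1, 2, 3, 4

1. 'c' → match
2. 'a' → match
3. 'b' → match
4. 'd' → match
5. 'cc' → no match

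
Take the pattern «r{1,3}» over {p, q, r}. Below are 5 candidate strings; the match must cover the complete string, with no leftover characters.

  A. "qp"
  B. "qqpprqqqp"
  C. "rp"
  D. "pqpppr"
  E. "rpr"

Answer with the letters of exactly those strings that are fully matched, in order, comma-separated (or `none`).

none

A → no match — must start with "r"
B → no match — must start with "r"
C → no match — must end with "r"
D → no match — must start with "r"
E → no match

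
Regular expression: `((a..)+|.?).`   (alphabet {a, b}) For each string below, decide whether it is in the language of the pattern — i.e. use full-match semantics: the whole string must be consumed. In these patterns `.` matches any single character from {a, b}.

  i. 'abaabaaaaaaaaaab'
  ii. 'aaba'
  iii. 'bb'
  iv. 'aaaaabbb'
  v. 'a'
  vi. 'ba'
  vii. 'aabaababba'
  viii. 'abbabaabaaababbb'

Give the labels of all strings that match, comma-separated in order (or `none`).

i, ii, iii, v, vi, vii, viii

i → match
ii → match
iii → match
iv → no match
v → match
vi → match
vii → match
viii → match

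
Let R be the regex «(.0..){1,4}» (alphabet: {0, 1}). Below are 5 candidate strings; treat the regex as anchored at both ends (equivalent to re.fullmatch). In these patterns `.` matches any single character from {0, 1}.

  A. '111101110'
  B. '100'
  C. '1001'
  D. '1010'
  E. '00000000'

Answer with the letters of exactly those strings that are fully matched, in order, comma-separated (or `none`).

C, D, E

A → no match
B → no match
C → match
D → match
E → match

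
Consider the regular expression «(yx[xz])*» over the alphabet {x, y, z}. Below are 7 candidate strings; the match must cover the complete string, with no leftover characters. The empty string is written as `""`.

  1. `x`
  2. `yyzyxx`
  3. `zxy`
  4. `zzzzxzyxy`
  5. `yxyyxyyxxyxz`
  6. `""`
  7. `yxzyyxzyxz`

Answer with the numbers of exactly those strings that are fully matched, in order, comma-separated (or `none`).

1 → no match
2 → no match
3 → no match
4 → no match
5 → no match
6 → match
7 → no match

6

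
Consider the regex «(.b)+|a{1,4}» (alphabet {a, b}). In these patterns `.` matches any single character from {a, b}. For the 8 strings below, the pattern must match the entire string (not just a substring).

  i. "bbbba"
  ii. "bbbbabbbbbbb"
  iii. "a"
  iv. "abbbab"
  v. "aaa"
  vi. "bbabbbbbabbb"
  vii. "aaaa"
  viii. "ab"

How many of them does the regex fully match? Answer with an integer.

i. "bbbba" → no match
ii. "bbbbabbbbbbb" → match
iii. "a" → match
iv. "abbbab" → match
v. "aaa" → match
vi. "bbabbbbbabbb" → match
vii. "aaaa" → match
viii. "ab" → match
Total matched: 7

7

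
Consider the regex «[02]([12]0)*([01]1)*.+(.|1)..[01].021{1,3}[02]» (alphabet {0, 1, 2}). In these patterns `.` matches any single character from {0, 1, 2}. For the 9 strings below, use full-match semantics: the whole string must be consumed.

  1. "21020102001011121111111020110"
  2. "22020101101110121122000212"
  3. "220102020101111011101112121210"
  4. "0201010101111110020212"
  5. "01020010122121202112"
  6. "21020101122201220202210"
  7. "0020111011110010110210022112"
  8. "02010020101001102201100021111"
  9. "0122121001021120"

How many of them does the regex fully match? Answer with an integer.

3

1 → no match
2 → match
3 → no match
4 → match
5 → match
6 → no match
7 → no match
8 → no match
9 → no match
Total matched: 3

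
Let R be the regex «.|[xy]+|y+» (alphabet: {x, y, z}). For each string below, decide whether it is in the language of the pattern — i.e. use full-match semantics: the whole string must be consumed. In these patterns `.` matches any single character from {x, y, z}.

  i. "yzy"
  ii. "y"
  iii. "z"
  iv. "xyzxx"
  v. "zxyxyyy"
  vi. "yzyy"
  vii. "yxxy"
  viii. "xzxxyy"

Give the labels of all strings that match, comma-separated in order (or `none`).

ii, iii, vii

i → no match
ii → match
iii → match
iv → no match
v → no match
vi → no match
vii → match
viii → no match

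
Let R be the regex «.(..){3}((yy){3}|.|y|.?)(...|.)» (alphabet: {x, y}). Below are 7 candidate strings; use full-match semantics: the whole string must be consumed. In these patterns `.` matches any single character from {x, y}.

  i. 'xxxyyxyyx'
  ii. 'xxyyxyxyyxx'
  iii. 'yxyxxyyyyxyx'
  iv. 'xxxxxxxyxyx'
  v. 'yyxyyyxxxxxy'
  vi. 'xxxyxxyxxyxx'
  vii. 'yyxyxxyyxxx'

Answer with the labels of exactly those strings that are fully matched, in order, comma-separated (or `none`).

i, ii, iv, vii

i → match
ii → match
iii → no match
iv → match
v → no match
vi → no match
vii → match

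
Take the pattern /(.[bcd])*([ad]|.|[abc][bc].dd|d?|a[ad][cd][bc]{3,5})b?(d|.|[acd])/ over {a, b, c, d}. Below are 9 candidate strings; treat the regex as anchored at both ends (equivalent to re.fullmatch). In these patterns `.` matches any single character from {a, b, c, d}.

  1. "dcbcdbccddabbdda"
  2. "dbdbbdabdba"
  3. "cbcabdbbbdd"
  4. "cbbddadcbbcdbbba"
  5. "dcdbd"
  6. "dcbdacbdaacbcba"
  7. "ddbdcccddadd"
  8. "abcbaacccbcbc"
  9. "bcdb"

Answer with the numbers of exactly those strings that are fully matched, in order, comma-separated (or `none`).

1, 2, 5, 6, 8, 9

1 → match
2. "dbdbbdabdba" → match
3. "cbcabdbbbdd" → no match
4 → no match
5. "dcdbd" → match
6 → match
7. "ddbdcccddadd" → no match
8 → match
9. "bcdb" → match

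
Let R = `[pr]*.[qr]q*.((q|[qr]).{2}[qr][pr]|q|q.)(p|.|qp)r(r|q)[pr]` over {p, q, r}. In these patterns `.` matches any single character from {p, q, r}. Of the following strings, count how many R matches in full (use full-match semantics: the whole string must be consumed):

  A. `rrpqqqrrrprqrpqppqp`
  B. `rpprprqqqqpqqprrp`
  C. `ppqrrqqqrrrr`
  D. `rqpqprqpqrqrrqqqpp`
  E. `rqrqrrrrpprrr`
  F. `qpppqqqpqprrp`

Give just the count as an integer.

A → no match
B → match
C → no match
D → no match
E → match
F → no match
Total matched: 2

2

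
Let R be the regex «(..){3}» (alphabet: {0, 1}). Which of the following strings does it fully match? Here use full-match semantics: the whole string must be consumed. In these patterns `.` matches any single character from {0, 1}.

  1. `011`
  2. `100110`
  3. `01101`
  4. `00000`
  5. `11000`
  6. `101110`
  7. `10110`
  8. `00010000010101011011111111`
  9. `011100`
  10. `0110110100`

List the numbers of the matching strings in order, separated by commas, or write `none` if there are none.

1. `011` → no match
2. `100110` → match
3. `01101` → no match
4. `00000` → no match
5. `11000` → no match
6. `101110` → match
7. `10110` → no match
8 → no match
9. `011100` → match
10. `0110110100` → no match

2, 6, 9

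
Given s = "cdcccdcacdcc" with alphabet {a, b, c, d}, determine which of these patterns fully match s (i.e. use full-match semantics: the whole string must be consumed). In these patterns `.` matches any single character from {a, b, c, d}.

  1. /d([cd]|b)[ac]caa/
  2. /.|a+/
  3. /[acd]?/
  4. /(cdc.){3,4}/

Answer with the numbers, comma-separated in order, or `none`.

1 → no match — must start with "d"
2 → no match
3 → no match
4 → match

4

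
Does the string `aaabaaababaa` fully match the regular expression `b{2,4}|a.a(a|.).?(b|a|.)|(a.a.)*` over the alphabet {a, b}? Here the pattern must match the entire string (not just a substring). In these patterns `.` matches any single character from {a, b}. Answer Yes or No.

Yes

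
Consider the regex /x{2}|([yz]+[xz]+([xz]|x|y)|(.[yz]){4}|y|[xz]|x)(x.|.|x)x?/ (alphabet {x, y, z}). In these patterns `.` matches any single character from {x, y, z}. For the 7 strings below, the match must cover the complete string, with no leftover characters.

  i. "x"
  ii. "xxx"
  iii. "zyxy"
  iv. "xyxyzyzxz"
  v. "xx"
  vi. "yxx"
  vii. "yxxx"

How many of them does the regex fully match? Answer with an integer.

i → no match
ii → match
iii → no match
iv → no match
v → match
vi → match
vii → match
Total matched: 4

4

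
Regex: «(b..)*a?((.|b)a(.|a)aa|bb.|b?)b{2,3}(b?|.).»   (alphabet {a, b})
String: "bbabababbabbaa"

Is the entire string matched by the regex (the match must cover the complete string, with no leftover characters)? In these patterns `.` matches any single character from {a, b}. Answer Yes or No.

Yes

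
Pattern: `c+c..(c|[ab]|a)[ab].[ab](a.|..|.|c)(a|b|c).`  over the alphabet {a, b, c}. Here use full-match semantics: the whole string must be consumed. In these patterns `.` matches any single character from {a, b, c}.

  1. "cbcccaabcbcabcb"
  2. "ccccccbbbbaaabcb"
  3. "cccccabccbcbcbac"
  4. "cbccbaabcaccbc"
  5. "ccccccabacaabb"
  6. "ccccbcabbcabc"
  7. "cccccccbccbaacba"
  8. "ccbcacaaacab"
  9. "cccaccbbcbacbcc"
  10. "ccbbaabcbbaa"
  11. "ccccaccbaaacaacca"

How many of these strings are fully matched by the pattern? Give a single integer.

4

1 → no match
2 → match
3 → no match
4 → no match
5 → match
6 → match
7 → match
8. "ccbcacaaacab" → no match
9 → no match
10. "ccbbaabcbbaa" → no match
11 → no match
Total matched: 4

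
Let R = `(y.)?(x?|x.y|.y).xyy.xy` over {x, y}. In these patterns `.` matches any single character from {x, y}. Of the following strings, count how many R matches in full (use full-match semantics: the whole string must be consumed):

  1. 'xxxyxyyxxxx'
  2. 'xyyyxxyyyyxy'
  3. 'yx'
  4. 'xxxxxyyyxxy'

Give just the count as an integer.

0

1 → no match — must end with 'xy'
2 → no match
3 → no match — must end with 'xy'
4 → no match
Total matched: 0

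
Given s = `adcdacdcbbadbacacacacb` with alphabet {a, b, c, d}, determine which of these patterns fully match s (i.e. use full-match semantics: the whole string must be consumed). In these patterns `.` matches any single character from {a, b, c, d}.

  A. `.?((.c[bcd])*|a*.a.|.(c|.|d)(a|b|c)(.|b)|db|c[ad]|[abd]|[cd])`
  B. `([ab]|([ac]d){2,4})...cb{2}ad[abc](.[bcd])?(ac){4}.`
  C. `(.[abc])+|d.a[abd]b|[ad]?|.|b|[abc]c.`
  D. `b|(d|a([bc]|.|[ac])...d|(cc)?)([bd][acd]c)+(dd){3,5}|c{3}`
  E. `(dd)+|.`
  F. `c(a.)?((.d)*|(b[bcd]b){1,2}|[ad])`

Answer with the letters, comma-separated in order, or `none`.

B

A → no match
B → match
C → no match
D → no match
E → no match
F → no match — must start with `c`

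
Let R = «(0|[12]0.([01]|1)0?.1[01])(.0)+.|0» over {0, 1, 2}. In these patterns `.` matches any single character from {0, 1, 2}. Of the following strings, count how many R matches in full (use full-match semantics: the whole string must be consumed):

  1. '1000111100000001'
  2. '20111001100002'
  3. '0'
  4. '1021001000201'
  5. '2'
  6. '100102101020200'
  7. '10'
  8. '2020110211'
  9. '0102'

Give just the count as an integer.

5

1 → match
2 → no match
3. '0' → match
4 → match
5. '2' → no match
6 → match
7. '10' → no match
8. '2020110211' → no match
9. '0102' → match
Total matched: 5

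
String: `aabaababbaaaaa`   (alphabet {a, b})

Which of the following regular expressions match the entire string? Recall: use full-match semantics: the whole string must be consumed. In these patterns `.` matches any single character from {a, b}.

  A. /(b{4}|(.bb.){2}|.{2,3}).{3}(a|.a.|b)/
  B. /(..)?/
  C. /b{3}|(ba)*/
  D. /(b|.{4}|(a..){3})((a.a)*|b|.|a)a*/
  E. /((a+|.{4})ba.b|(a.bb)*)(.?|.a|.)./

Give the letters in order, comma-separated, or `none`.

D

A → no match
B → no match
C → no match
D → match
E → no match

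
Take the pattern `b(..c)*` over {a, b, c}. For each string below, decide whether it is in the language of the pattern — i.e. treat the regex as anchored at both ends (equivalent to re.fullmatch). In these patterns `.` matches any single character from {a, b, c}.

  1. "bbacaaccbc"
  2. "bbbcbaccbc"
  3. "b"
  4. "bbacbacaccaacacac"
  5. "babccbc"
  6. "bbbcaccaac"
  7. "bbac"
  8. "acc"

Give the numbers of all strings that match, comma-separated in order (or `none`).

1, 2, 3, 5, 6, 7

1 → match
2 → match
3 → match
4 → no match
5 → match
6 → match
7 → match
8 → no match — must start with "b"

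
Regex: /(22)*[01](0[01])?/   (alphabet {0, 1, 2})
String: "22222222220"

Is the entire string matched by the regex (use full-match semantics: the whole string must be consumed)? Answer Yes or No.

Yes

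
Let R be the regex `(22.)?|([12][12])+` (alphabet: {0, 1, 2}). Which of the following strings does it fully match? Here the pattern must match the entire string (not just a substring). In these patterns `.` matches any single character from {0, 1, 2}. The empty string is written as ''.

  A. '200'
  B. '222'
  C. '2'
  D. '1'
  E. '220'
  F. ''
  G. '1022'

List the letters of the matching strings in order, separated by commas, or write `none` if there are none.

B, E, F

A → no match
B → match
C → no match
D → no match
E → match
F → match
G → no match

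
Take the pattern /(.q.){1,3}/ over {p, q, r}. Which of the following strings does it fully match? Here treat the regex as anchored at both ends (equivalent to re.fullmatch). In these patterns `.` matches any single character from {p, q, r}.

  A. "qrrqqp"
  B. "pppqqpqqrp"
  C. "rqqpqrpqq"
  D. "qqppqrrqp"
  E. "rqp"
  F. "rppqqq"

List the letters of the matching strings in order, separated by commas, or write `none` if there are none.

A. "qrrqqp" → no match
B. "pppqqpqqrp" → no match
C. "rqqpqrpqq" → match
D. "qqppqrrqp" → match
E. "rqp" → match
F. "rppqqq" → no match

C, D, E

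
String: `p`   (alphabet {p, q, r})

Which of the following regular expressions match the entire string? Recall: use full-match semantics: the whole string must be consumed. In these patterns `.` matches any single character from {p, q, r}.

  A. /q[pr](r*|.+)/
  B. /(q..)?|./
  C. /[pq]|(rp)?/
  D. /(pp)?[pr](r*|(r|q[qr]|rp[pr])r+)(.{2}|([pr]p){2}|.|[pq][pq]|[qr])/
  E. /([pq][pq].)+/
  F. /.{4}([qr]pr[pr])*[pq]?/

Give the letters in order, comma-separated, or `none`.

A → no match — must start with `q`
B → match
C → match
D → no match
E → no match
F → no match

B, C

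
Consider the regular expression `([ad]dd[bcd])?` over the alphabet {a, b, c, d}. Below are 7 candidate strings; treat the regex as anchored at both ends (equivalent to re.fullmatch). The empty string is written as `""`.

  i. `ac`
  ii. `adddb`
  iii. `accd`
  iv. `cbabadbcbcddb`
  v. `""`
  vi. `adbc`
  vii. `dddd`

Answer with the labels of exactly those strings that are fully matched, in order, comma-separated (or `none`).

i → no match
ii → no match
iii → no match
iv → no match
v → match
vi → no match
vii → match

v, vii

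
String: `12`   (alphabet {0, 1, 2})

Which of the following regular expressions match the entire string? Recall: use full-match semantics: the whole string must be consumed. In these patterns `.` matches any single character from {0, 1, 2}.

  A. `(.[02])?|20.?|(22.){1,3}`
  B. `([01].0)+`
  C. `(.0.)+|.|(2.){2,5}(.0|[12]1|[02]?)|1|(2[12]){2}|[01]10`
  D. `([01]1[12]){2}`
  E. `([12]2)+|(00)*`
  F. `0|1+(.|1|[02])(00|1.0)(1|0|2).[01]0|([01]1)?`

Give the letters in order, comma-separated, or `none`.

A → match
B → no match — must end with `0`
C → no match
D → no match
E → match
F → no match

A, E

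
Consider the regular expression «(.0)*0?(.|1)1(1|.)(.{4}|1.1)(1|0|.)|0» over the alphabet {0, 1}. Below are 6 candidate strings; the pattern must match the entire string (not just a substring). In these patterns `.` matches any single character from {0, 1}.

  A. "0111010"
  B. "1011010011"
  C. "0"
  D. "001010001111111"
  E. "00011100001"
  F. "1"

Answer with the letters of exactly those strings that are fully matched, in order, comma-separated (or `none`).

A, B, C, D, E

A → match
B → match
C → match
D → match
E → match
F → no match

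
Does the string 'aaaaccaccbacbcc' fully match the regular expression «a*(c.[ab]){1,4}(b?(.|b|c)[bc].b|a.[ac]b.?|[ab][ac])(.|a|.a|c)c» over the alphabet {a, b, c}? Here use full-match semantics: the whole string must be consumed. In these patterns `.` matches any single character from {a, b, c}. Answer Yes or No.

No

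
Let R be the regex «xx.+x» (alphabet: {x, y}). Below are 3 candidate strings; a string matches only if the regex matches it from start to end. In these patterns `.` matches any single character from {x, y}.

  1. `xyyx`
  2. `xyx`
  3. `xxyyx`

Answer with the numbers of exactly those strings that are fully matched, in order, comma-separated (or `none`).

3

1 → no match — must start with `xx`
2 → no match — must start with `xx`
3 → match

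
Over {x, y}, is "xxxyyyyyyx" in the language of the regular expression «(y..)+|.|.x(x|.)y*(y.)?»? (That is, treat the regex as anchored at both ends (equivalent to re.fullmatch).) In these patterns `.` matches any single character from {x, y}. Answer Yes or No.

Yes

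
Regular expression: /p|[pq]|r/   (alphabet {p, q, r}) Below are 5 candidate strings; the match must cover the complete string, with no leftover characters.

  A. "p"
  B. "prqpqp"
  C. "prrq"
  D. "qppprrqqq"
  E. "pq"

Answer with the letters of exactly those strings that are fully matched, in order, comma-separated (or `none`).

A → match
B → no match
C → no match
D → no match
E → no match

A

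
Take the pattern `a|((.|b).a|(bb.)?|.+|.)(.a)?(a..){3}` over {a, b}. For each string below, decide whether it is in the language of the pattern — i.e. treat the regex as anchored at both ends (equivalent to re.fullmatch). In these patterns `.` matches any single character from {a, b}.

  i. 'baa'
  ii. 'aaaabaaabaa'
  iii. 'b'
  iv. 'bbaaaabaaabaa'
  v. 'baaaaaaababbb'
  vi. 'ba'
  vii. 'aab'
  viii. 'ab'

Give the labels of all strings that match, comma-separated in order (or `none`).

none

i → no match
ii → no match
iii → no match
iv → no match
v → no match
vi → no match
vii → no match
viii → no match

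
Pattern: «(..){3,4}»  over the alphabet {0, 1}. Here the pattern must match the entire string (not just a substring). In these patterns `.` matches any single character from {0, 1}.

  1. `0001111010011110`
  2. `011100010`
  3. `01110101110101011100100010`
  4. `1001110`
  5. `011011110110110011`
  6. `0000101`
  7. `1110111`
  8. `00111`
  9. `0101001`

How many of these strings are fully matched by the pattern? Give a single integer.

0

1 → no match
2 → no match
3 → no match
4 → no match
5 → no match
6 → no match
7 → no match
8 → no match
9 → no match
Total matched: 0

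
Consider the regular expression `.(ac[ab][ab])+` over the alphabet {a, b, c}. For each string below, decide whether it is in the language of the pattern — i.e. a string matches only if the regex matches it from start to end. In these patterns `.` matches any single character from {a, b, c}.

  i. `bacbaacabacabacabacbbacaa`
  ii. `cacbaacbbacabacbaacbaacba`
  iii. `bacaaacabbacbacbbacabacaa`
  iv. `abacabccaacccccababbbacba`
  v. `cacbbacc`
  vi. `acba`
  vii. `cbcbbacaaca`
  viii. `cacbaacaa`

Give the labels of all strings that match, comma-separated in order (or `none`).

i → match
ii → match
iii → no match
iv → no match
v → no match
vi → no match
vii → no match
viii → match

i, ii, viii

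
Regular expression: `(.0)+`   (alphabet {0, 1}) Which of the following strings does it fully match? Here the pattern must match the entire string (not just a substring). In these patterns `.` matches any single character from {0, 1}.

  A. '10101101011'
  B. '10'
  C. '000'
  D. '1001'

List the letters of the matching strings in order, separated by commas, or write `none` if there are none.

B

A. '10101101011' → no match — must end with '0'
B. '10' → match
C. '000' → no match
D. '1001' → no match — must end with '0'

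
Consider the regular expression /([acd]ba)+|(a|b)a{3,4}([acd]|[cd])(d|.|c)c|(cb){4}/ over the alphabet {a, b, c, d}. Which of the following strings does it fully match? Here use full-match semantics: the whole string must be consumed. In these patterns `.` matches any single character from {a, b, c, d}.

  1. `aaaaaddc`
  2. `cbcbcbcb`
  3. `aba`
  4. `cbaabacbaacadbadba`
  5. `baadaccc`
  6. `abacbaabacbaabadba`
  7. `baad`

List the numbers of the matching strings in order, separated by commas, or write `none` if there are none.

1, 2, 3, 6

1. `aaaaaddc` → match
2. `cbcbcbcb` → match
3. `aba` → match
4 → no match
5. `baadaccc` → no match
6 → match
7. `baad` → no match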